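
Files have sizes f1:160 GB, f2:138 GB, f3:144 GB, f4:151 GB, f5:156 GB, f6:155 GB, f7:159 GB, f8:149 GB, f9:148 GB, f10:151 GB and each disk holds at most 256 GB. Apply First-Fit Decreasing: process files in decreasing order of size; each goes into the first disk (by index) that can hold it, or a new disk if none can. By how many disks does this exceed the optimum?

First-Fit Decreasing: [160] [159] [156] [155] [151] [151] [149] [148] [144] [138] → 10 disks.
10 files exceed 128 GB (half the capacity), and no two of those can share a disk, so at least 10 disks are needed.
So 10 is already optimal.

0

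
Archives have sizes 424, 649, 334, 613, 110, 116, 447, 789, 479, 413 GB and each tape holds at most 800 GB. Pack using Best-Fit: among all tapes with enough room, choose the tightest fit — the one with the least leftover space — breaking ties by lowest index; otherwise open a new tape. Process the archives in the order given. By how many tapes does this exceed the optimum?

0

Best-Fit: [424,334] [649,110] [613,116] [447] [789] [479] [413] → 7 tapes.
7 archives exceed 400 GB (half the capacity), and no two of those can share a tape, so at least 7 tapes are needed.
So 7 is already optimal.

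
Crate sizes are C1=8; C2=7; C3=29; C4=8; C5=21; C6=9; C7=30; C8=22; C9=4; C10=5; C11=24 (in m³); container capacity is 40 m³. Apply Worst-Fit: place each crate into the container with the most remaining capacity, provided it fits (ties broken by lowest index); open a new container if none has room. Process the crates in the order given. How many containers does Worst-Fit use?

6 containers

Put C1 (8 m³) in container 1; 32 m³ remain.
Put C2 (7 m³) in container 1; 25 m³ remain.
Put C3 (29 m³) in container 2; 11 m³ remain.
Put C4 (8 m³) in container 1; 17 m³ remain.
Put C5 (21 m³) in container 3; 19 m³ remain.
Put C6 (9 m³) in container 3; 10 m³ remain.
Put C7 (30 m³) in container 4; 10 m³ remain.
Put C8 (22 m³) in container 5; 18 m³ remain.
Put C9 (4 m³) in container 5; 14 m³ remain.
Put C10 (5 m³) in container 1; 12 m³ remain.
Put C11 (24 m³) in container 6; 16 m³ remain.
Final containers: [8,7,8,5] [29] [21,9] [30] [22,4] [24].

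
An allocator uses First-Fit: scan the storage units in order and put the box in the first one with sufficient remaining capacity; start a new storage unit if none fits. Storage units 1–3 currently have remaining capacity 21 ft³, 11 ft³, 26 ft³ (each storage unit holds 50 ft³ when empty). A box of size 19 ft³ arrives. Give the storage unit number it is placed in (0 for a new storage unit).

1

Storage units with room: storage unit 1 (21 ft³), storage unit 3 (26 ft³).
The first with room is storage unit 1.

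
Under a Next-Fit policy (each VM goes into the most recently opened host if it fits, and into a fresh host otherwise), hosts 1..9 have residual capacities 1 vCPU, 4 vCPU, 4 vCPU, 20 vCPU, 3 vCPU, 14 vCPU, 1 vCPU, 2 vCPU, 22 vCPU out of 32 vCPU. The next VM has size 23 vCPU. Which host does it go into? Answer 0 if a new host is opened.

0

Next-Fit only looks at host 9, which has 22 vCPU free.
23 vCPU does not fit, so a new host is opened.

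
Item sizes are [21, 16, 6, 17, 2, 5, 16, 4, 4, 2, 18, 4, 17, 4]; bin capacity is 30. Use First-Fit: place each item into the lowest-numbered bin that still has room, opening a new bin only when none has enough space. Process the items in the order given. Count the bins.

6

bin 1: place 21, 9 left
bin 2: place 16, 14 left
bin 1: place 6, 3 left
bin 3: place 17, 13 left
bin 1: place 2, 1 left
bin 2: place 5, 9 left
bin 4: place 16, 14 left
bin 2: place 4, 5 left
bin 2: place 4, 1 left
bin 3: place 2, 11 left
bin 5: place 18, 12 left
bin 3: place 4, 7 left
bin 6: place 17, 13 left
bin 3: place 4, 3 left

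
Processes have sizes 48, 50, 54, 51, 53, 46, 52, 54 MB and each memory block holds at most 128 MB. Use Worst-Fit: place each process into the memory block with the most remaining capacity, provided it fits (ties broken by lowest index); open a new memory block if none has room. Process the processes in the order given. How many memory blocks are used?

memory block 1: place 48 MB, 80 MB left
memory block 1: place 50 MB, 30 MB left
memory block 2: place 54 MB, 74 MB left
memory block 2: place 51 MB, 23 MB left
memory block 3: place 53 MB, 75 MB left
memory block 3: place 46 MB, 29 MB left
memory block 4: place 52 MB, 76 MB left
memory block 4: place 54 MB, 22 MB left
Final memory blocks: [48,50] [54,51] [53,46] [52,54].

4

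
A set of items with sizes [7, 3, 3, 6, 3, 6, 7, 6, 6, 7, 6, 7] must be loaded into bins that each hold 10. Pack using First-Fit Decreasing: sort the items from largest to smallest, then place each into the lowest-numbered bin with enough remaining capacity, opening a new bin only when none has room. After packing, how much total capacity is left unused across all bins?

Sorted descending: 7, 7, 7, 7, 6, 6, 6, 6, 6, 3, 3, 3.
bin 1: place 7, 3 left
bin 2: place 7, 3 left
bin 3: place 7, 3 left
bin 4: place 7, 3 left
bin 5: place 6, 4 left
bin 6: place 6, 4 left
bin 7: place 6, 4 left
bin 8: place 6, 4 left
bin 9: place 6, 4 left
bin 1: place 3, 0 left
bin 2: place 3, 0 left
bin 3: place 3, 0 left
9 bins × 10 = 90; used 67; unused 23.

23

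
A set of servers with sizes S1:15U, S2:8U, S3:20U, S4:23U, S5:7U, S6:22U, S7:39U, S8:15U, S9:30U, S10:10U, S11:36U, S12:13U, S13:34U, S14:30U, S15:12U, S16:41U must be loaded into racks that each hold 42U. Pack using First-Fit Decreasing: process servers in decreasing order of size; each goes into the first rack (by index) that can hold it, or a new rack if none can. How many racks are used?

9

Sorted descending: 41, 39, 36, 34, 30, 30, 23, 22, 20, 15, 15, 13, 12, 10, 8, 7.
Put 41U in rack 1; 1U remain.
Put 39U in rack 2; 3U remain.
Put 36U in rack 3; 6U remain.
Put 34U in rack 4; 8U remain.
Put 30U in rack 5; 12U remain.
Put 30U in rack 6; 12U remain.
Put 23U in rack 7; 19U remain.
Put 22U in rack 8; 20U remain.
Put 20U in rack 8; 0U remain.
Put 15U in rack 7; 4U remain.
Put 15U in rack 9; 27U remain.
Put 13U in rack 9; 14U remain.
Put 12U in rack 5; 0U remain.
Put 10U in rack 6; 2U remain.
Put 8U in rack 4; 0U remain.
Put 7U in rack 9; 7U remain.
Final racks: [41] [39] [36] [34,8] [30,12] [30,10] [23,15] [22,20] [15,13,7].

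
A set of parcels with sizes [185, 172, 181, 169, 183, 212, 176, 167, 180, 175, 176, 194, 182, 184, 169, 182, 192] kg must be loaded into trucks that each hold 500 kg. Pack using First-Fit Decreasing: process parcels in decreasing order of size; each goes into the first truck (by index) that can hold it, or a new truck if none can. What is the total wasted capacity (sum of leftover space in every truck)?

Sorted descending: 212, 194, 192, 185, 184, 183, 182, 182, 181, 180, 176, 176, 175, 172, 169, 169, 167.
Put 212 kg in truck 1; 288 kg remain.
Put 194 kg in truck 1; 94 kg remain.
Put 192 kg in truck 2; 308 kg remain.
Put 185 kg in truck 2; 123 kg remain.
Put 184 kg in truck 3; 316 kg remain.
Put 183 kg in truck 3; 133 kg remain.
Put 182 kg in truck 4; 318 kg remain.
Put 182 kg in truck 4; 136 kg remain.
Put 181 kg in truck 5; 319 kg remain.
Put 180 kg in truck 5; 139 kg remain.
Put 176 kg in truck 6; 324 kg remain.
Put 176 kg in truck 6; 148 kg remain.
Put 175 kg in truck 7; 325 kg remain.
Put 172 kg in truck 7; 153 kg remain.
Put 169 kg in truck 8; 331 kg remain.
Put 169 kg in truck 8; 162 kg remain.
Put 167 kg in truck 9; 333 kg remain.
9 trucks × 500 kg = 4500 kg; used 3079 kg; unused 1421 kg.

1421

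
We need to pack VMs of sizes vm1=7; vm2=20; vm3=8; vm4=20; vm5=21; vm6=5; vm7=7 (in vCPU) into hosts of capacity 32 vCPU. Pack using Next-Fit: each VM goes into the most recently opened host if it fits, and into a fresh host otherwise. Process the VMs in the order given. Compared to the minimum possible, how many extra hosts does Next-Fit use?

Next-Fit: [7,20] [8,20] [21,5] [7] → 4 hosts.
Total size 88 vCPU; any packing needs at least ⌈88/32⌉ = 3 hosts.
An optimal packing achieves that bound: [21,8] [20,7,5] [20,7] → 3 hosts.
Excess: 4 − 3 = 1.

1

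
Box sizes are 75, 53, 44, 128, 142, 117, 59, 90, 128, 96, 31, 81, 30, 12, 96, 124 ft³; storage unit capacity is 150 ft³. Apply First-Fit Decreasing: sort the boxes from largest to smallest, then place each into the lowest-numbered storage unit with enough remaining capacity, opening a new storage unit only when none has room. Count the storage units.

Sorted descending: 142, 128, 128, 124, 117, 96, 96, 90, 81, 75, 59, 53, 44, 31, 30, 12.
142 ft³ → storage unit 1 (remaining 8 ft³)
128 ft³ → storage unit 2 (remaining 22 ft³)
128 ft³ → storage unit 3 (remaining 22 ft³)
124 ft³ → storage unit 4 (remaining 26 ft³)
117 ft³ → storage unit 5 (remaining 33 ft³)
96 ft³ → storage unit 6 (remaining 54 ft³)
96 ft³ → storage unit 7 (remaining 54 ft³)
90 ft³ → storage unit 8 (remaining 60 ft³)
81 ft³ → storage unit 9 (remaining 69 ft³)
75 ft³ → storage unit 10 (remaining 75 ft³)
59 ft³ → storage unit 8 (remaining 1 ft³)
53 ft³ → storage unit 6 (remaining 1 ft³)
44 ft³ → storage unit 7 (remaining 10 ft³)
31 ft³ → storage unit 5 (remaining 2 ft³)
30 ft³ → storage unit 9 (remaining 39 ft³)
12 ft³ → storage unit 2 (remaining 10 ft³)
Final storage units: [142] [128,12] [128] [124] [117,31] [96,53] [96,44] [90,59] [81,30] [75].

10 storage units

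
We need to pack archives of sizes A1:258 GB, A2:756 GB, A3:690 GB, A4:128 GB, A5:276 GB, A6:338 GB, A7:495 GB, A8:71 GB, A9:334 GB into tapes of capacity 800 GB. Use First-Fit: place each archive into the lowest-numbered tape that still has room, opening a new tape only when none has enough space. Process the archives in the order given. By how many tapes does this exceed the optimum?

0

First-Fit: [258,128,276,71] [756] [690] [338,334] [495] → 5 tapes.
Total size 3346 GB; any packing needs at least ⌈3346/800⌉ = 5 tapes.
So 5 is already optimal.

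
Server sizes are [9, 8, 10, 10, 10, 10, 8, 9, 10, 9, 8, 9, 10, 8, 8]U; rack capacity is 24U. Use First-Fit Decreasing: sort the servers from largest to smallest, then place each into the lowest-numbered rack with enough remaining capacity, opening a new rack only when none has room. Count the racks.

Sorted descending: 10, 10, 10, 10, 10, 10, 9, 9, 9, 9, 8, 8, 8, 8, 8.
10U → rack 1 (remaining 14U)
10U → rack 1 (remaining 4U)
10U → rack 2 (remaining 14U)
10U → rack 2 (remaining 4U)
10U → rack 3 (remaining 14U)
10U → rack 3 (remaining 4U)
9U → rack 4 (remaining 15U)
9U → rack 4 (remaining 6U)
9U → rack 5 (remaining 15U)
9U → rack 5 (remaining 6U)
8U → rack 6 (remaining 16U)
8U → rack 6 (remaining 8U)
8U → rack 6 (remaining 0U)
8U → rack 7 (remaining 16U)
8U → rack 7 (remaining 8U)
Final racks: [10,10] [10,10] [10,10] [9,9] [9,9] [8,8,8] [8,8].

7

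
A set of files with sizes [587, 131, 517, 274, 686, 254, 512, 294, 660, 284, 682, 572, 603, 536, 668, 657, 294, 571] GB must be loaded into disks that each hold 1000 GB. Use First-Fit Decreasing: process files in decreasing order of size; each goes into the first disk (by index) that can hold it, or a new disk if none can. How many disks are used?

12 disks

Sorted descending: 686, 682, 668, 660, 657, 603, 587, 572, 571, 536, 517, 512, 294, 294, 284, 274, 254, 131.
disk 1: place 686 GB, 314 GB left
disk 2: place 682 GB, 318 GB left
disk 3: place 668 GB, 332 GB left
disk 4: place 660 GB, 340 GB left
disk 5: place 657 GB, 343 GB left
disk 6: place 603 GB, 397 GB left
disk 7: place 587 GB, 413 GB left
disk 8: place 572 GB, 428 GB left
disk 9: place 571 GB, 429 GB left
disk 10: place 536 GB, 464 GB left
disk 11: place 517 GB, 483 GB left
disk 12: place 512 GB, 488 GB left
disk 1: place 294 GB, 20 GB left
disk 2: place 294 GB, 24 GB left
disk 3: place 284 GB, 48 GB left
disk 4: place 274 GB, 66 GB left
disk 5: place 254 GB, 89 GB left
disk 6: place 131 GB, 266 GB left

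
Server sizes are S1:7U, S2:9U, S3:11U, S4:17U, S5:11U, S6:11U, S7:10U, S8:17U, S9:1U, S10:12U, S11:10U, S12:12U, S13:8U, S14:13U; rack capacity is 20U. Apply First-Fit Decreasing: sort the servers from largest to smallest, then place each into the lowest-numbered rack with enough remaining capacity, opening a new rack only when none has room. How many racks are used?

Sorted descending: 17, 17, 13, 12, 12, 11, 11, 11, 10, 10, 9, 8, 7, 1.
17U → rack 1 (remaining 3U)
17U → rack 2 (remaining 3U)
13U → rack 3 (remaining 7U)
12U → rack 4 (remaining 8U)
12U → rack 5 (remaining 8U)
11U → rack 6 (remaining 9U)
11U → rack 7 (remaining 9U)
11U → rack 8 (remaining 9U)
10U → rack 9 (remaining 10U)
10U → rack 9 (remaining 0U)
9U → rack 6 (remaining 0U)
8U → rack 4 (remaining 0U)
7U → rack 3 (remaining 0U)
1U → rack 1 (remaining 2U)
Final racks: [17,1] [17] [13,7] [12,8] [12] [11,9] [11] [11] [10,10].

9 racks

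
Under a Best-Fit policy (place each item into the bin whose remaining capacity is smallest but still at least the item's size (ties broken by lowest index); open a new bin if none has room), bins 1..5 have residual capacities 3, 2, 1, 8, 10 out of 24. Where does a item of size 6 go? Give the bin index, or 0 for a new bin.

Bins with room: bin 4 (8), bin 5 (10).
Tightest fit is bin 4 with 8 free.

4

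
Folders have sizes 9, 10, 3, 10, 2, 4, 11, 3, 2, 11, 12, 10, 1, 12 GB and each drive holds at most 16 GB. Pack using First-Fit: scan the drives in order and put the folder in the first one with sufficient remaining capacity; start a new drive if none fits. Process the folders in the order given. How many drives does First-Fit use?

drive 1: place 9 GB, 7 GB left
drive 2: place 10 GB, 6 GB left
drive 1: place 3 GB, 4 GB left
drive 3: place 10 GB, 6 GB left
drive 1: place 2 GB, 2 GB left
drive 2: place 4 GB, 2 GB left
drive 4: place 11 GB, 5 GB left
drive 3: place 3 GB, 3 GB left
drive 1: place 2 GB, 0 GB left
drive 5: place 11 GB, 5 GB left
drive 6: place 12 GB, 4 GB left
drive 7: place 10 GB, 6 GB left
drive 2: place 1 GB, 1 GB left
drive 8: place 12 GB, 4 GB left
Final drives: [9,3,2,2] [10,4,1] [10,3] [11] [11] [12] [10] [12].

8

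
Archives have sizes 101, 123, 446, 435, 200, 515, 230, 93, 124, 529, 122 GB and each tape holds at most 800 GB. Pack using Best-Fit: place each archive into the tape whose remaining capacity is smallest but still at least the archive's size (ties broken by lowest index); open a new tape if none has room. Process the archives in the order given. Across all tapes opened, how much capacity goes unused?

Put 101 GB in tape 1; 699 GB remain.
Put 123 GB in tape 1; 576 GB remain.
Put 446 GB in tape 1; 130 GB remain.
Put 435 GB in tape 2; 365 GB remain.
Put 200 GB in tape 2; 165 GB remain.
Put 515 GB in tape 3; 285 GB remain.
Put 230 GB in tape 3; 55 GB remain.
Put 93 GB in tape 1; 37 GB remain.
Put 124 GB in tape 2; 41 GB remain.
Put 529 GB in tape 4; 271 GB remain.
Put 122 GB in tape 4; 149 GB remain.
4 tapes × 800 GB = 3200 GB; used 2918 GB; unused 282 GB.

282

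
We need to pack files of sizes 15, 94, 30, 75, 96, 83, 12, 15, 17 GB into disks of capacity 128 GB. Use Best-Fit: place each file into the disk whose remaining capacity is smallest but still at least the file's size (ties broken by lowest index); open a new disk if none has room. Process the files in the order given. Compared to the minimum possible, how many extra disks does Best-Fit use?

Best-Fit: [15,94,12] [30,75,15] [96,17] [83] → 4 disks.
Total size 437 GB; any packing needs at least ⌈437/128⌉ = 4 disks.
So 4 is already optimal.

0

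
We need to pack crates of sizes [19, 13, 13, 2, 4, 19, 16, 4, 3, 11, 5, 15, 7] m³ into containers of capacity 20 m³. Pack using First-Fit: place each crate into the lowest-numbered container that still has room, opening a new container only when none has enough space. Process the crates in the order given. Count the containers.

8

19 m³ → container 1 (remaining 1 m³)
13 m³ → container 2 (remaining 7 m³)
13 m³ → container 3 (remaining 7 m³)
2 m³ → container 2 (remaining 5 m³)
4 m³ → container 2 (remaining 1 m³)
19 m³ → container 4 (remaining 1 m³)
16 m³ → container 5 (remaining 4 m³)
4 m³ → container 3 (remaining 3 m³)
3 m³ → container 3 (remaining 0 m³)
11 m³ → container 6 (remaining 9 m³)
5 m³ → container 6 (remaining 4 m³)
15 m³ → container 7 (remaining 5 m³)
7 m³ → container 8 (remaining 13 m³)
Final containers: [19] [13,2,4] [13,4,3] [19] [16] [11,5] [15] [7].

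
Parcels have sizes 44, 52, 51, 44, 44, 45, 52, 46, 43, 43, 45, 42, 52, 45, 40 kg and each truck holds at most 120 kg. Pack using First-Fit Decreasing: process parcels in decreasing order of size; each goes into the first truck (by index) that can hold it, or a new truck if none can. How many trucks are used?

Sorted descending: 52, 52, 52, 51, 46, 45, 45, 45, 44, 44, 44, 43, 43, 42, 40.
52 kg → truck 1 (remaining 68 kg)
52 kg → truck 1 (remaining 16 kg)
52 kg → truck 2 (remaining 68 kg)
51 kg → truck 2 (remaining 17 kg)
46 kg → truck 3 (remaining 74 kg)
45 kg → truck 3 (remaining 29 kg)
45 kg → truck 4 (remaining 75 kg)
45 kg → truck 4 (remaining 30 kg)
44 kg → truck 5 (remaining 76 kg)
44 kg → truck 5 (remaining 32 kg)
44 kg → truck 6 (remaining 76 kg)
43 kg → truck 6 (remaining 33 kg)
43 kg → truck 7 (remaining 77 kg)
42 kg → truck 7 (remaining 35 kg)
40 kg → truck 8 (remaining 80 kg)
Final trucks: [52,52] [52,51] [46,45] [45,45] [44,44] [44,43] [43,42] [40].

8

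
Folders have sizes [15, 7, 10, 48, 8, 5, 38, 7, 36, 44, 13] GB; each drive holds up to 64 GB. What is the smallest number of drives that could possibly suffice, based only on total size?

4

Total size = 15 + 7 + 10 + 48 + 8 + 5 + 38 + 7 + 36 + 44 + 13 = 231 GB.
⌈231 / 64⌉ = 4.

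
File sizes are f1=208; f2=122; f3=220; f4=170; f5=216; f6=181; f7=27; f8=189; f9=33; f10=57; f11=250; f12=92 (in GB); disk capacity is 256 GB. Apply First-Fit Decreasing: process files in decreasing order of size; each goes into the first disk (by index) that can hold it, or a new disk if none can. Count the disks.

8

Sorted descending: 250, 220, 216, 208, 189, 181, 170, 122, 92, 57, 33, 27.
Put 250 GB in disk 1; 6 GB remain.
Put 220 GB in disk 2; 36 GB remain.
Put 216 GB in disk 3; 40 GB remain.
Put 208 GB in disk 4; 48 GB remain.
Put 189 GB in disk 5; 67 GB remain.
Put 181 GB in disk 6; 75 GB remain.
Put 170 GB in disk 7; 86 GB remain.
Put 122 GB in disk 8; 134 GB remain.
Put 92 GB in disk 8; 42 GB remain.
Put 57 GB in disk 5; 10 GB remain.
Put 33 GB in disk 2; 3 GB remain.
Put 27 GB in disk 3; 13 GB remain.
Final disks: [250] [220,33] [216,27] [208] [189,57] [181] [170] [122,92].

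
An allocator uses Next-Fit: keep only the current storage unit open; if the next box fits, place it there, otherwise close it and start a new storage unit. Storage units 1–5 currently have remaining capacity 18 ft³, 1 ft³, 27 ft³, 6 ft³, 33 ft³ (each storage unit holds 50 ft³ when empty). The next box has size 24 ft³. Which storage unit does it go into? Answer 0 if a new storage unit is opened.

5

Next-Fit only looks at storage unit 5, which has 33 ft³ free.
24 ft³ fits there.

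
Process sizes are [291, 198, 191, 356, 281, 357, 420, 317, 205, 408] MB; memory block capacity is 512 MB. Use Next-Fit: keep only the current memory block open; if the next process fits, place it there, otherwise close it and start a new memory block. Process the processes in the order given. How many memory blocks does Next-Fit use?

9 memory blocks

memory block 1: place 291 MB, 221 MB left
memory block 1: place 198 MB, 23 MB left
memory block 2: place 191 MB, 321 MB left
memory block 3: place 356 MB, 156 MB left
memory block 4: place 281 MB, 231 MB left
memory block 5: place 357 MB, 155 MB left
memory block 6: place 420 MB, 92 MB left
memory block 7: place 317 MB, 195 MB left
memory block 8: place 205 MB, 307 MB left
memory block 9: place 408 MB, 104 MB left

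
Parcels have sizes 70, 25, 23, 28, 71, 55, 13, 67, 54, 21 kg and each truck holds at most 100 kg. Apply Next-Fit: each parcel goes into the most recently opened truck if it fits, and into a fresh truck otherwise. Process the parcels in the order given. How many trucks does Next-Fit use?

70 kg → truck 1 (remaining 30 kg)
25 kg → truck 1 (remaining 5 kg)
23 kg → truck 2 (remaining 77 kg)
28 kg → truck 2 (remaining 49 kg)
71 kg → truck 3 (remaining 29 kg)
55 kg → truck 4 (remaining 45 kg)
13 kg → truck 4 (remaining 32 kg)
67 kg → truck 5 (remaining 33 kg)
54 kg → truck 6 (remaining 46 kg)
21 kg → truck 6 (remaining 25 kg)
Final trucks: [70,25] [23,28] [71] [55,13] [67] [54,21].

6 trucks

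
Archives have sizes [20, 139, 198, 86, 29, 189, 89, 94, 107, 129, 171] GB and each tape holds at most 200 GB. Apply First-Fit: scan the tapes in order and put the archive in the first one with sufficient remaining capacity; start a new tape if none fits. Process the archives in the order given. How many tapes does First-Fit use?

Put 20 GB in tape 1; 180 GB remain.
Put 139 GB in tape 1; 41 GB remain.
Put 198 GB in tape 2; 2 GB remain.
Put 86 GB in tape 3; 114 GB remain.
Put 29 GB in tape 1; 12 GB remain.
Put 189 GB in tape 4; 11 GB remain.
Put 89 GB in tape 3; 25 GB remain.
Put 94 GB in tape 5; 106 GB remain.
Put 107 GB in tape 6; 93 GB remain.
Put 129 GB in tape 7; 71 GB remain.
Put 171 GB in tape 8; 29 GB remain.

8 tapes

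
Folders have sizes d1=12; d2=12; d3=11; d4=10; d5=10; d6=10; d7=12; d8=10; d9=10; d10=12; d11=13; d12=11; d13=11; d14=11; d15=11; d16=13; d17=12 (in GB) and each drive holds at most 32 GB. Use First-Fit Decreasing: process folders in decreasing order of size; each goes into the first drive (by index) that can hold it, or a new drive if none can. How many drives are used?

Sorted descending: 13, 13, 12, 12, 12, 12, 12, 11, 11, 11, 11, 11, 10, 10, 10, 10, 10.
13 GB → drive 1 (remaining 19 GB)
13 GB → drive 1 (remaining 6 GB)
12 GB → drive 2 (remaining 20 GB)
12 GB → drive 2 (remaining 8 GB)
12 GB → drive 3 (remaining 20 GB)
12 GB → drive 3 (remaining 8 GB)
12 GB → drive 4 (remaining 20 GB)
11 GB → drive 4 (remaining 9 GB)
11 GB → drive 5 (remaining 21 GB)
11 GB → drive 5 (remaining 10 GB)
11 GB → drive 6 (remaining 21 GB)
11 GB → drive 6 (remaining 10 GB)
10 GB → drive 5 (remaining 0 GB)
10 GB → drive 6 (remaining 0 GB)
10 GB → drive 7 (remaining 22 GB)
10 GB → drive 7 (remaining 12 GB)
10 GB → drive 7 (remaining 2 GB)

7 drives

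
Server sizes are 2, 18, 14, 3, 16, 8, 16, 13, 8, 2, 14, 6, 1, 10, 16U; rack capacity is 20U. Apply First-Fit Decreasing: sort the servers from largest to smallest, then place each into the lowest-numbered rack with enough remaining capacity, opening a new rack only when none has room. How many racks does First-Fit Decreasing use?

9

Sorted descending: 18, 16, 16, 16, 14, 14, 13, 10, 8, 8, 6, 3, 2, 2, 1.
rack 1: place 18U, 2U left
rack 2: place 16U, 4U left
rack 3: place 16U, 4U left
rack 4: place 16U, 4U left
rack 5: place 14U, 6U left
rack 6: place 14U, 6U left
rack 7: place 13U, 7U left
rack 8: place 10U, 10U left
rack 8: place 8U, 2U left
rack 9: place 8U, 12U left
rack 5: place 6U, 0U left
rack 2: place 3U, 1U left
rack 1: place 2U, 0U left
rack 3: place 2U, 2U left
rack 2: place 1U, 0U left
Final racks: [18,2] [16,3,1] [16,2] [16] [14,6] [14] [13] [10,8] [8].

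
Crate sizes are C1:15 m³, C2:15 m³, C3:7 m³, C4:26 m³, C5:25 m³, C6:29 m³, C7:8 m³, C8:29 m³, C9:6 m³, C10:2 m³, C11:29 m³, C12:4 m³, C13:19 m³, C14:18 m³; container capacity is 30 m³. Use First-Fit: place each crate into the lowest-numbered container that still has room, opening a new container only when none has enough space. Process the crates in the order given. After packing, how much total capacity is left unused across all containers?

38

C1 (15 m³) → container 1 (remaining 15 m³)
C2 (15 m³) → container 1 (remaining 0 m³)
C3 (7 m³) → container 2 (remaining 23 m³)
C4 (26 m³) → container 3 (remaining 4 m³)
C5 (25 m³) → container 4 (remaining 5 m³)
C6 (29 m³) → container 5 (remaining 1 m³)
C7 (8 m³) → container 2 (remaining 15 m³)
C8 (29 m³) → container 6 (remaining 1 m³)
C9 (6 m³) → container 2 (remaining 9 m³)
C10 (2 m³) → container 2 (remaining 7 m³)
C11 (29 m³) → container 7 (remaining 1 m³)
C12 (4 m³) → container 2 (remaining 3 m³)
C13 (19 m³) → container 8 (remaining 11 m³)
C14 (18 m³) → container 9 (remaining 12 m³)
9 containers × 30 m³ = 270 m³; used 232 m³; unused 38 m³.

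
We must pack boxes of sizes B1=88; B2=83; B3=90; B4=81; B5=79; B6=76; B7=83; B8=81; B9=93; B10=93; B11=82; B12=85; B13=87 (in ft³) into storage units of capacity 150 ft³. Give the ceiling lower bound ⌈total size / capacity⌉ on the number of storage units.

Total size = 88 + 83 + 90 + 81 + 79 + 76 + 83 + 81 + 93 + 93 + 82 + 85 + 87 = 1101 ft³.
⌈1101 / 150⌉ = 8.

8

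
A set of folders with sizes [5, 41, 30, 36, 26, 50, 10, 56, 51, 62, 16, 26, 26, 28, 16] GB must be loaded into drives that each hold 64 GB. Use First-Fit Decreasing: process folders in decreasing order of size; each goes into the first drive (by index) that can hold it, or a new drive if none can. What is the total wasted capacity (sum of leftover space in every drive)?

97

Sorted descending: 62, 56, 51, 50, 41, 36, 30, 28, 26, 26, 26, 16, 16, 10, 5.
drive 1: place 62 GB, 2 GB left
drive 2: place 56 GB, 8 GB left
drive 3: place 51 GB, 13 GB left
drive 4: place 50 GB, 14 GB left
drive 5: place 41 GB, 23 GB left
drive 6: place 36 GB, 28 GB left
drive 7: place 30 GB, 34 GB left
drive 6: place 28 GB, 0 GB left
drive 7: place 26 GB, 8 GB left
drive 8: place 26 GB, 38 GB left
drive 8: place 26 GB, 12 GB left
drive 5: place 16 GB, 7 GB left
drive 9: place 16 GB, 48 GB left
drive 3: place 10 GB, 3 GB left
drive 2: place 5 GB, 3 GB left
9 drives × 64 GB = 576 GB; used 479 GB; unused 97 GB.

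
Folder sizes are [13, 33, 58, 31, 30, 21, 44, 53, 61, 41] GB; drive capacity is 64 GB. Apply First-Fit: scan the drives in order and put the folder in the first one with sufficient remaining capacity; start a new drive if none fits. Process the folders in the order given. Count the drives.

7

Put 13 GB in drive 1; 51 GB remain.
Put 33 GB in drive 1; 18 GB remain.
Put 58 GB in drive 2; 6 GB remain.
Put 31 GB in drive 3; 33 GB remain.
Put 30 GB in drive 3; 3 GB remain.
Put 21 GB in drive 4; 43 GB remain.
Put 44 GB in drive 5; 20 GB remain.
Put 53 GB in drive 6; 11 GB remain.
Put 61 GB in drive 7; 3 GB remain.
Put 41 GB in drive 4; 2 GB remain.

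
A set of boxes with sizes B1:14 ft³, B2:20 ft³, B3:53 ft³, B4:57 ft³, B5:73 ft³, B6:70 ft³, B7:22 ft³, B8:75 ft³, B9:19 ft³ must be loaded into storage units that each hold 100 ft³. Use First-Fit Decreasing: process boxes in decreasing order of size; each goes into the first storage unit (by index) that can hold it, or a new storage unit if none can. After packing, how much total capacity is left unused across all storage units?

Sorted descending: 75, 73, 70, 57, 53, 22, 20, 19, 14.
75 ft³ → storage unit 1 (remaining 25 ft³)
73 ft³ → storage unit 2 (remaining 27 ft³)
70 ft³ → storage unit 3 (remaining 30 ft³)
57 ft³ → storage unit 4 (remaining 43 ft³)
53 ft³ → storage unit 5 (remaining 47 ft³)
22 ft³ → storage unit 1 (remaining 3 ft³)
20 ft³ → storage unit 2 (remaining 7 ft³)
19 ft³ → storage unit 3 (remaining 11 ft³)
14 ft³ → storage unit 4 (remaining 29 ft³)
5 storage units × 100 ft³ = 500 ft³; used 403 ft³; unused 97 ft³.

97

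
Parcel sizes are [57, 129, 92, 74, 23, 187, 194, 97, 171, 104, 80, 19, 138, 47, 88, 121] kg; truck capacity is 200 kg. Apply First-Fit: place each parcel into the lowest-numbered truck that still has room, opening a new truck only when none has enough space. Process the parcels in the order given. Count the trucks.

10

57 kg → truck 1 (remaining 143 kg)
129 kg → truck 1 (remaining 14 kg)
92 kg → truck 2 (remaining 108 kg)
74 kg → truck 2 (remaining 34 kg)
23 kg → truck 2 (remaining 11 kg)
187 kg → truck 3 (remaining 13 kg)
194 kg → truck 4 (remaining 6 kg)
97 kg → truck 5 (remaining 103 kg)
171 kg → truck 6 (remaining 29 kg)
104 kg → truck 7 (remaining 96 kg)
80 kg → truck 5 (remaining 23 kg)
19 kg → truck 5 (remaining 4 kg)
138 kg → truck 8 (remaining 62 kg)
47 kg → truck 7 (remaining 49 kg)
88 kg → truck 9 (remaining 112 kg)
121 kg → truck 10 (remaining 79 kg)
Final trucks: [57,129] [92,74,23] [187] [194] [97,80,19] [171] [104,47] [138] [88] [121].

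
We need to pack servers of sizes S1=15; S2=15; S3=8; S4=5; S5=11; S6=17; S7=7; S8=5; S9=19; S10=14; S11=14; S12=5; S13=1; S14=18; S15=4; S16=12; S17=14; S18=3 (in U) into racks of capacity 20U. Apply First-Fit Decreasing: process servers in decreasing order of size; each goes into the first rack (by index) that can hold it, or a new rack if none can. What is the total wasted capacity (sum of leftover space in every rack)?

13

Sorted descending: 19, 18, 17, 15, 15, 14, 14, 14, 12, 11, 8, 7, 5, 5, 5, 4, 3, 1.
Put 19U in rack 1; 1U remain.
Put 18U in rack 2; 2U remain.
Put 17U in rack 3; 3U remain.
Put 15U in rack 4; 5U remain.
Put 15U in rack 5; 5U remain.
Put 14U in rack 6; 6U remain.
Put 14U in rack 7; 6U remain.
Put 14U in rack 8; 6U remain.
Put 12U in rack 9; 8U remain.
Put 11U in rack 10; 9U remain.
Put 8U in rack 9; 0U remain.
Put 7U in rack 10; 2U remain.
Put 5U in rack 4; 0U remain.
Put 5U in rack 5; 0U remain.
Put 5U in rack 6; 1U remain.
Put 4U in rack 7; 2U remain.
Put 3U in rack 3; 0U remain.
Put 1U in rack 1; 0U remain.
10 racks × 20U = 200U; used 187U; unused 13U.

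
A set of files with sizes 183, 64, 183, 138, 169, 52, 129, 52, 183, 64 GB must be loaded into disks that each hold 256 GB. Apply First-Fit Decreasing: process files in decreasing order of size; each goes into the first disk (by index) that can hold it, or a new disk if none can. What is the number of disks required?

6 disks

Sorted descending: 183, 183, 183, 169, 138, 129, 64, 64, 52, 52.
Put 183 GB in disk 1; 73 GB remain.
Put 183 GB in disk 2; 73 GB remain.
Put 183 GB in disk 3; 73 GB remain.
Put 169 GB in disk 4; 87 GB remain.
Put 138 GB in disk 5; 118 GB remain.
Put 129 GB in disk 6; 127 GB remain.
Put 64 GB in disk 1; 9 GB remain.
Put 64 GB in disk 2; 9 GB remain.
Put 52 GB in disk 3; 21 GB remain.
Put 52 GB in disk 4; 35 GB remain.
Final disks: [183,64] [183,64] [183,52] [169,52] [138] [129].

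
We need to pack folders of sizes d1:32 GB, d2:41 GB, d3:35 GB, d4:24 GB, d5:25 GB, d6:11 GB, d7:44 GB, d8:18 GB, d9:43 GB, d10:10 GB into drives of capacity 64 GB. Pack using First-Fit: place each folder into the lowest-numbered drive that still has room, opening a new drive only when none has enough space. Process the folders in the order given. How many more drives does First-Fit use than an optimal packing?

First-Fit: [32,24] [41,11,10] [35,25] [44,18] [43] → 5 drives.
Total size 283 GB; any packing needs at least ⌈283/64⌉ = 5 drives.
So 5 is already optimal.

0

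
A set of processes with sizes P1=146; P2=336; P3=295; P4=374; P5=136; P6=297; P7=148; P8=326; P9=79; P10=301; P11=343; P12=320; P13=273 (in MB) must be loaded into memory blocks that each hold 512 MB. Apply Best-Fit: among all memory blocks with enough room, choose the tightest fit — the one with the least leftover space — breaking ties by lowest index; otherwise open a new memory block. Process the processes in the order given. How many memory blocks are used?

9 memory blocks

memory block 1: place P1 (146 MB), 366 MB left
memory block 1: place P2 (336 MB), 30 MB left
memory block 2: place P3 (295 MB), 217 MB left
memory block 3: place P4 (374 MB), 138 MB left
memory block 3: place P5 (136 MB), 2 MB left
memory block 4: place P6 (297 MB), 215 MB left
memory block 4: place P7 (148 MB), 67 MB left
memory block 5: place P8 (326 MB), 186 MB left
memory block 5: place P9 (79 MB), 107 MB left
memory block 6: place P10 (301 MB), 211 MB left
memory block 7: place P11 (343 MB), 169 MB left
memory block 8: place P12 (320 MB), 192 MB left
memory block 9: place P13 (273 MB), 239 MB left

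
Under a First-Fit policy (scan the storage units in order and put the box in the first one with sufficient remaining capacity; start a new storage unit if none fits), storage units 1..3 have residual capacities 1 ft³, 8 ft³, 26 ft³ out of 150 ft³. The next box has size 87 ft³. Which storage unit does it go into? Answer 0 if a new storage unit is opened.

0

No storage unit has ≥ 87 ft³ free, so a new storage unit is opened.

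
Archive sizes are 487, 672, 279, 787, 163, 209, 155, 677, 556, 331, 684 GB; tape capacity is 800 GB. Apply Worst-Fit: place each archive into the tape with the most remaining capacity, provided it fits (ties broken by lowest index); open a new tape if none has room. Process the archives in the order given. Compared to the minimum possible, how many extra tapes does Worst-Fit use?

1

Worst-Fit: [487,279] [672] [787] [163,209,155] [677] [556] [331] [684] → 8 tapes.
Total size 5000 GB; any packing needs at least ⌈5000/800⌉ = 7 tapes.
An optimal packing achieves that bound: [787] [684] [677] [672] [556,209] [487,279] [331,163,155] → 7 tapes.
Excess: 8 − 7 = 1.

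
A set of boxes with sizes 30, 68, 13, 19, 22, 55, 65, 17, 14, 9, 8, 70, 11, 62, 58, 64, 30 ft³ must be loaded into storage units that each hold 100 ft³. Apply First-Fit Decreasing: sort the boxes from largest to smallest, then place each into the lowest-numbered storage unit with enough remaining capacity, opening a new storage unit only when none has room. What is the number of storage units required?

Sorted descending: 70, 68, 65, 64, 62, 58, 55, 30, 30, 22, 19, 17, 14, 13, 11, 9, 8.
70 ft³ → storage unit 1 (remaining 30 ft³)
68 ft³ → storage unit 2 (remaining 32 ft³)
65 ft³ → storage unit 3 (remaining 35 ft³)
64 ft³ → storage unit 4 (remaining 36 ft³)
62 ft³ → storage unit 5 (remaining 38 ft³)
58 ft³ → storage unit 6 (remaining 42 ft³)
55 ft³ → storage unit 7 (remaining 45 ft³)
30 ft³ → storage unit 1 (remaining 0 ft³)
30 ft³ → storage unit 2 (remaining 2 ft³)
22 ft³ → storage unit 3 (remaining 13 ft³)
19 ft³ → storage unit 4 (remaining 17 ft³)
17 ft³ → storage unit 4 (remaining 0 ft³)
14 ft³ → storage unit 5 (remaining 24 ft³)
13 ft³ → storage unit 3 (remaining 0 ft³)
11 ft³ → storage unit 5 (remaining 13 ft³)
9 ft³ → storage unit 5 (remaining 4 ft³)
8 ft³ → storage unit 6 (remaining 34 ft³)

7 storage units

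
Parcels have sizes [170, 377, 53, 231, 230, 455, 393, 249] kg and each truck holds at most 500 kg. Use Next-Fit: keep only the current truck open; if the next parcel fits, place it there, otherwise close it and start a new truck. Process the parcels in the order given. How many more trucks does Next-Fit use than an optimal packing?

Next-Fit: [170] [377,53] [231,230] [455] [393] [249] → 6 trucks.
Total size 2158 kg; any packing needs at least ⌈2158/500⌉ = 5 trucks.
An optimal packing achieves that bound: [455] [393,53] [377] [249,231] [230,170] → 5 trucks.
Excess: 6 − 5 = 1.

1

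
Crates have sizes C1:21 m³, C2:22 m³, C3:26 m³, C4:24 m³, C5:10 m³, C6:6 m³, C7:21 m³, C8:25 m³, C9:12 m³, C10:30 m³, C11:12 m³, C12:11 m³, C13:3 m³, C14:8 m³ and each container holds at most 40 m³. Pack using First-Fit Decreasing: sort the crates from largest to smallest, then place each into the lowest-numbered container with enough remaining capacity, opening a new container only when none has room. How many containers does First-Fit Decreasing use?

7

Sorted descending: 30, 26, 25, 24, 22, 21, 21, 12, 12, 11, 10, 8, 6, 3.
30 m³ → container 1 (remaining 10 m³)
26 m³ → container 2 (remaining 14 m³)
25 m³ → container 3 (remaining 15 m³)
24 m³ → container 4 (remaining 16 m³)
22 m³ → container 5 (remaining 18 m³)
21 m³ → container 6 (remaining 19 m³)
21 m³ → container 7 (remaining 19 m³)
12 m³ → container 2 (remaining 2 m³)
12 m³ → container 3 (remaining 3 m³)
11 m³ → container 4 (remaining 5 m³)
10 m³ → container 1 (remaining 0 m³)
8 m³ → container 5 (remaining 10 m³)
6 m³ → container 5 (remaining 4 m³)
3 m³ → container 3 (remaining 0 m³)
Final containers: [30,10] [26,12] [25,12,3] [24,11] [22,8,6] [21] [21].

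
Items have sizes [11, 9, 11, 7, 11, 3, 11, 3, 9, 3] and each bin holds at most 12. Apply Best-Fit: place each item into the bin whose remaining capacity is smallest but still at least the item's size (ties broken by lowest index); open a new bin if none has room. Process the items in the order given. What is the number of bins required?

7 bins

Put 11 in bin 1; 1 remain.
Put 9 in bin 2; 3 remain.
Put 11 in bin 3; 1 remain.
Put 7 in bin 4; 5 remain.
Put 11 in bin 5; 1 remain.
Put 3 in bin 2; 0 remain.
Put 11 in bin 6; 1 remain.
Put 3 in bin 4; 2 remain.
Put 9 in bin 7; 3 remain.
Put 3 in bin 7; 0 remain.
Final bins: [11] [9,3] [11] [7,3] [11] [11] [9,3].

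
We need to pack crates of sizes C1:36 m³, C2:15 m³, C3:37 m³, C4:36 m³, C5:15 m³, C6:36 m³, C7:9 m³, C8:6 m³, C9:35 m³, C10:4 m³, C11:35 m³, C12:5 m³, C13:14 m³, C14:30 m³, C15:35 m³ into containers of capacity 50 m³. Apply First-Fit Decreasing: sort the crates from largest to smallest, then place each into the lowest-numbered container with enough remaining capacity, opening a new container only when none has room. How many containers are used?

8

Sorted descending: 37, 36, 36, 36, 35, 35, 35, 30, 15, 15, 14, 9, 6, 5, 4.
37 m³ → container 1 (remaining 13 m³)
36 m³ → container 2 (remaining 14 m³)
36 m³ → container 3 (remaining 14 m³)
36 m³ → container 4 (remaining 14 m³)
35 m³ → container 5 (remaining 15 m³)
35 m³ → container 6 (remaining 15 m³)
35 m³ → container 7 (remaining 15 m³)
30 m³ → container 8 (remaining 20 m³)
15 m³ → container 5 (remaining 0 m³)
15 m³ → container 6 (remaining 0 m³)
14 m³ → container 2 (remaining 0 m³)
9 m³ → container 1 (remaining 4 m³)
6 m³ → container 3 (remaining 8 m³)
5 m³ → container 3 (remaining 3 m³)
4 m³ → container 1 (remaining 0 m³)
Final containers: [37,9,4] [36,14] [36,6,5] [36] [35,15] [35,15] [35] [30].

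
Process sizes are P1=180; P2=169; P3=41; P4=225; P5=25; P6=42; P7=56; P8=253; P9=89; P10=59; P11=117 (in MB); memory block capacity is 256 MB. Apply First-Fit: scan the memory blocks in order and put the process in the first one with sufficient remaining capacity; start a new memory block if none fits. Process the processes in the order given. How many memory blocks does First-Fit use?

memory block 1: place P1 (180 MB), 76 MB left
memory block 2: place P2 (169 MB), 87 MB left
memory block 1: place P3 (41 MB), 35 MB left
memory block 3: place P4 (225 MB), 31 MB left
memory block 1: place P5 (25 MB), 10 MB left
memory block 2: place P6 (42 MB), 45 MB left
memory block 4: place P7 (56 MB), 200 MB left
memory block 5: place P8 (253 MB), 3 MB left
memory block 4: place P9 (89 MB), 111 MB left
memory block 4: place P10 (59 MB), 52 MB left
memory block 6: place P11 (117 MB), 139 MB left
Final memory blocks: [180,41,25] [169,42] [225] [56,89,59] [253] [117].

6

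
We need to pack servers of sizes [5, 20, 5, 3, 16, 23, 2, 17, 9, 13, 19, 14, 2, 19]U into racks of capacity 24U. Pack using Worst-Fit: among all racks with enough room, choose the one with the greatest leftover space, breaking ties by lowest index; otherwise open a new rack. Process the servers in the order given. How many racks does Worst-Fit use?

5U → rack 1 (remaining 19U)
20U → rack 2 (remaining 4U)
5U → rack 1 (remaining 14U)
3U → rack 1 (remaining 11U)
16U → rack 3 (remaining 8U)
23U → rack 4 (remaining 1U)
2U → rack 1 (remaining 9U)
17U → rack 5 (remaining 7U)
9U → rack 1 (remaining 0U)
13U → rack 6 (remaining 11U)
19U → rack 7 (remaining 5U)
14U → rack 8 (remaining 10U)
2U → rack 6 (remaining 9U)
19U → rack 9 (remaining 5U)

9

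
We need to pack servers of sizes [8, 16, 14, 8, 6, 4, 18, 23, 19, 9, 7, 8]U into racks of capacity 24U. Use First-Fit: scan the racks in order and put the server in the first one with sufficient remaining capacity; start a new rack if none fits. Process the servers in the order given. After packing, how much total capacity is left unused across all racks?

rack 1: place 8U, 16U left
rack 1: place 16U, 0U left
rack 2: place 14U, 10U left
rack 2: place 8U, 2U left
rack 3: place 6U, 18U left
rack 3: place 4U, 14U left
rack 4: place 18U, 6U left
rack 5: place 23U, 1U left
rack 6: place 19U, 5U left
rack 3: place 9U, 5U left
rack 7: place 7U, 17U left
rack 7: place 8U, 9U left
7 racks × 24U = 168U; used 140U; unused 28U.

28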